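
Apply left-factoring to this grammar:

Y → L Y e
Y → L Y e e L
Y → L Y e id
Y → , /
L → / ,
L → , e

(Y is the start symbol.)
Y → L Y e Y'
Y' → ε
Y' → e L
Y' → id
Y → , /
L → / ,
L → , e

Left-factoring transforms A → αβ₁ | αβ₂ into A → αA' and A' → β₁ | β₂
(α is the longest common prefix among the alternatives). Repeat until
no nonterminal has two alternatives with a common prefix.

Round 1: Y has alternatives sharing prefix 'L Y e'. Introduce Y': Y → L Y e Y'
  Add: Y' → ε
  Add: Y' → e L
  Add: Y' → id

No remaining common prefixes — done.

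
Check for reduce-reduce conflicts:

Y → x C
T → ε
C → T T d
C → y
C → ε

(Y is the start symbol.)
Augment with Y' → Y and build the canonical LR(0) collection (I0 = CLOSURE({[Y' → . Y]}), then GOTO on every symbol after a dot until no new states appear). It has 8 states:
  I0: { [Y → . x C], [Y' → . Y] }  — shift
  I1: { [Y' → Y .] }  — accept
  I2: { [C → . T T d], [C → . y], [C → .], [T → .], [Y → x . C] }  — shift, 2 reduces
  I3: { [Y → x C .] }  — reduce
  I4: { [C → T . T d], [T → .] }  — reduce
  I5: { [C → y .] }  — reduce
  I6: { [C → T T . d] }  — shift
  I7: { [C → T T d .] }  — reduce

I2 contains complete items [C → .], [T → .] — reduce-reduce conflict.

Answer: Yes — I2: [C → .] vs [T → .]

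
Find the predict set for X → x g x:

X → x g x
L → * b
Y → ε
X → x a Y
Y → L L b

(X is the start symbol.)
PREDICT(X → x g x) = (FIRST(RHS) \ {ε}) ∪ (FOLLOW(X) if ε ∈ FIRST(RHS), i.e. RHS ⇒* ε)
FIRST(x g x) = { 'x' }
ε ∉ FIRST(x g x), so FOLLOW(X) is not added.
PREDICT(X → x g x) = { 'x' }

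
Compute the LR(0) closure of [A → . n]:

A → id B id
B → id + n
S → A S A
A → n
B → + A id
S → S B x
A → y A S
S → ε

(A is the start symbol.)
To compute CLOSURE, for each item [A → α.Bβ] where B is a non-terminal, add [B → .γ] for all productions B → γ; repeat for the newly added items until nothing changes.

Start with: [A → . n]
The dot precedes the terminal n, so nothing is added.

CLOSURE = { [A → . n] }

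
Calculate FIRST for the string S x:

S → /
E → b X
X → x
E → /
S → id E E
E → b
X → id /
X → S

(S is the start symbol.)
FIRST sets of the non-terminals involved (from the grammar, by fixed-point iteration):
  FIRST(S) = { '/', 'id' }

To compute FIRST(S x), process the symbols left to right:
Symbol S is a non-terminal. Add FIRST(S) \ {ε} = { '/', 'id' }
S is not nullable (ε ∉ FIRST(S)), so stop here.
FIRST(S x) = { '/', 'id' }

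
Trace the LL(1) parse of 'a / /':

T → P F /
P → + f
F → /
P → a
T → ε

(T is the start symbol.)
Stack is shown with the top on the left.

Stack    Input    Action
------------------------
T $      a / / $  output T → P F /
P F / $  a / / $  output P → a
a F / $  a / / $  match 'a'
F / $    / / $    output F → /
/ / $    / / $    match '/'
/ $      / $      match '/'
$        $        accept

The string is accepted.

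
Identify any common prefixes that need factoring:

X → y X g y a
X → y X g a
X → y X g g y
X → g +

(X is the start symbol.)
Left-factoring is needed when two productions for the same non-terminal
share a common prefix on the right-hand side.

Productions for X:
  X → y X g y a
  X → y X g a
  X → y X g g y
  X → g +

Found common prefix 'y X g' in productions for X

Answer: Yes, X has productions with common prefix 'y X g'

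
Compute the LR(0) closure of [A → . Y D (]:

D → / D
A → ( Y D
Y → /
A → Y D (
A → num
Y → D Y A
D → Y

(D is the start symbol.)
{ [A → . Y D (], [D → . / D], [D → . Y], [Y → . /], [Y → . D Y A] }

Start with: [A → . Y D (]
  [A → . Y D (] has the dot before Y: add [Y → . /], [Y → . D Y A]
  [Y → . D Y A] has the dot before D: add [D → . / D], [D → . Y]
No further items can be added.

CLOSURE = { [A → . Y D (], [D → . / D], [D → . Y], [Y → . /], [Y → . D Y A] }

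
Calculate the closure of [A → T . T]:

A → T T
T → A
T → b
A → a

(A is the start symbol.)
{ [A → . T T], [A → . a], [A → T . T], [T → . A], [T → . b] }

To compute CLOSURE, for each item [A → α.Bβ] where B is a non-terminal, add [B → .γ] for all productions B → γ; repeat for the newly added items until nothing changes.

Start with: [A → T . T]
  [A → T . T] has the dot before T: add [T → . A], [T → . b]
  [T → . A] has the dot before A: add [A → . T T], [A → . a]
No further items can be added.

CLOSURE = { [A → . T T], [A → . a], [A → T . T], [T → . A], [T → . b] }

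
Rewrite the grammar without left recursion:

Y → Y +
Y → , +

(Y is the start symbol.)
Y is directly left-recursive. The standard transformation for
  A → A α₁ | ... | A α_m | β₁ | ... | β_n
is
  A  → β₁ A' | ... | β_n A'
  A' → α₁ A' | ... | α_m A' | ε

Y → , + becomes Y → , + Y'
Y → Y + becomes Y' → + Y'
Add Y' → ε

Resulting grammar:
Y → , + Y'
Y' → + Y'
Y' → ε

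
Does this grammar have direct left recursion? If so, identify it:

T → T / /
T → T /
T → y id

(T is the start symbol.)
Yes, T is left-recursive

Direct left recursion occurs when N → N α for some non-terminal N (the right-hand side begins with the left-hand side itself).

T → T / /: LEFT RECURSIVE (starts with T)
T → T /: LEFT RECURSIVE (starts with T)
T → y id: starts with y

The grammar has direct left recursion on: T.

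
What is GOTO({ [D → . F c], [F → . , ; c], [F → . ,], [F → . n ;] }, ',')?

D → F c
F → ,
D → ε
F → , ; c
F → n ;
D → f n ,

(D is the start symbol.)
{ [F → , . ; c], [F → , .] }

GOTO(I, ',') = CLOSURE({ [A → αX.β] : [A → α.Xβ] ∈ I, X = ',' })

Items with dot before ',', with the dot advanced:
  [F → . ,] → [F → , .]
  [F → . , ; c] → [F → , . ; c]
Closure adds nothing (no advanced item has the dot before a non-terminal).

GOTO = { [F → , . ; c], [F → , .] }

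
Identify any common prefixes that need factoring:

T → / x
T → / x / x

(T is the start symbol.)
Yes, T has productions with common prefix '/ x'

Left-factoring is needed when two productions for the same non-terminal
share a common prefix on the right-hand side.

Productions for T:
  T → / x
  T → / x / x

Found common prefix '/ x' in productions for T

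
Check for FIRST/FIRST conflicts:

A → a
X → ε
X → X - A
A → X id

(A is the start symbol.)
No FIRST/FIRST conflicts.

A FIRST/FIRST conflict occurs when two productions N → α and N → β for the same non-terminal have FIRST(α) ∩ FIRST(β) ≠ ∅ (with ε ∈ FIRST of a nullable right-hand side, so two nullable alternatives also conflict).

FIRST sets of the non-terminals at (or reachable through a nullable prefix from) the front of some alternative:
  FIRST(X) = { '-', ε }

Productions for A:
  A → a: FIRST = { 'a' }
  A → X id: FIRST = { '-', 'id' }
Productions for X:
  X → ε: FIRST = { ε }
  X → X - A: FIRST = { '-' }

All alternatives of each non-terminal have pairwise disjoint FIRST sets.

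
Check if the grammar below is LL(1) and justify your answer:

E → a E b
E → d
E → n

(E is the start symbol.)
A grammar is LL(1) if for each non-terminal N with multiple productions, the predict sets of those productions are pairwise disjoint, where PREDICT(N → α) = (FIRST(α) \ {ε}) ∪ (FOLLOW(N) if α ⇒* ε).

For E:
  PREDICT(E → a E b) = { 'a' }
  PREDICT(E → d) = { 'd' }
  PREDICT(E → n) = { 'n' }

All predict sets are disjoint. The grammar IS LL(1).

Answer: Yes, the grammar is LL(1).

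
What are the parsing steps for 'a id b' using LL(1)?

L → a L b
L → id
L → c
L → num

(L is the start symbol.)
Stack is shown with the top on the left.

Stack    Input     Action
-------------------------
L $      a id b $  output L → a L b
a L b $  a id b $  match 'a'
L b $    id b $    output L → id
id b $   id b $    match 'id'
b $      b $       match 'b'
$        $         accept

The string is accepted.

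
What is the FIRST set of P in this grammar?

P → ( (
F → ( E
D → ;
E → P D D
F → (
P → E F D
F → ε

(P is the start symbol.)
FIRST sets of the other non-terminals involved (by the same procedure, iterated to a fixed point):
  FIRST(E) = { '(' }

From P → ( (:
  - '(' is a terminal: add '(' and stop
From P → E F D:
  - E is a non-terminal: add FIRST(E) \ {ε} = { '(' }
    E is not nullable, so stop

Collecting: FIRST(P) = { '(' }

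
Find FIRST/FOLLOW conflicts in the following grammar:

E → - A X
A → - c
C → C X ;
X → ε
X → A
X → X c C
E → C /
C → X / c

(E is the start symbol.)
Yes. X → X c C with FOLLOW(X) on { 'c' }

A FIRST/FOLLOW conflict occurs when a non-terminal N has a nullable alternative N → β (β ⇒* ε) and another alternative N → α with FIRST(α) ∩ FOLLOW(N) ≠ ∅: on such a lookahead the parser cannot decide between expanding α and letting N vanish via β.

Nullable non-terminals: X.
FIRST sets used below: FIRST(A) = { '-' }, FIRST(X) = { '-', 'c', ε }

X: nullable alternative(s) X → ε; FOLLOW(X) = { $, '/', ';', 'c' }
  X → ε: FIRST \ {ε} = { } — this is the only nullable alternative, skip
  X → A: FIRST \ {ε} = { '-' } — disjoint from FOLLOW(X)
  X → X c C: FIRST \ {ε} = { '-', 'c' } — overlaps FOLLOW(X) on { 'c' }: CONFLICT

A, C, E have no nullable alternative, so no FIRST/FOLLOW check is needed there.

So the grammar has 1 FIRST/FOLLOW conflict (marked CONFLICT above).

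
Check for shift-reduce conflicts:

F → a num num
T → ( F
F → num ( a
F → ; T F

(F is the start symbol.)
A shift-reduce conflict occurs when an LR(0) state has both:
  - a complete (reduce) item [A → α .] (dot at the end), and
  - a shift item [B → β . c γ] (dot before a terminal).

Augment with F' → F and build the canonical LR(0) collection (I0 = CLOSURE({[F' → . F]}), then GOTO on every symbol after a dot until no new states appear). It has 13 states:
  I0: { [F → . ; T F], [F → . a num num], [F → . num ( a], [F' → . F] }  — shift
  I1: { [F → ; . T F], [T → . ( F] }  — shift
  I2: { [F' → F .] }  — accept
  I3: { [F → a . num num] }  — shift
  I4: { [F → num . ( a] }  — shift
  I5: { [F → num ( . a] }  — shift
  I6: { [F → num ( a .] }  — reduce
  I7: { [F → a num . num] }  — shift
  I8: { [F → a num num .] }  — reduce
  I9: { [F → . ; T F], [F → . a num num], [F → . num ( a], [T → ( . F] }  — shift
  I10: { [F → . ; T F], [F → . a num num], [F → . num ( a], [F → ; T . F] }  — shift
  I11: { [F → ; T F .] }  — reduce
  I12: { [T → ( F .] }  — reduce

No state contains both a complete item and a shift item.

Answer: No shift-reduce conflicts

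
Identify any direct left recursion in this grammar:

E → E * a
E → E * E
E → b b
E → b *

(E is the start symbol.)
E → E * a: LEFT RECURSIVE (starts with E)
E → E * E: LEFT RECURSIVE (starts with E)
E → b b: starts with b
E → b *: starts with b

The grammar has direct left recursion on: E.

Answer: Yes, E is left-recursive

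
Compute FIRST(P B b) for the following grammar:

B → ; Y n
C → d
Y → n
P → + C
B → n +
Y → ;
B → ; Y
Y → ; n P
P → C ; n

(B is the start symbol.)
{ '+', 'd' }

FIRST sets of the non-terminals involved (from the grammar, by fixed-point iteration):
  FIRST(P) = { '+', 'd' }

To compute FIRST(P B b), process the symbols left to right:
Symbol P is a non-terminal. Add FIRST(P) \ {ε} = { '+', 'd' }
P is not nullable (ε ∉ FIRST(P)), so stop here.
FIRST(P B b) = { '+', 'd' }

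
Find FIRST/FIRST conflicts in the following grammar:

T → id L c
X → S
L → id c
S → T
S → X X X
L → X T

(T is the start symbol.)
Yes. L → id c / L → X T on { 'id' }; S → T / S → X X X on { 'id' }

A FIRST/FIRST conflict occurs when two productions N → α and N → β for the same non-terminal have FIRST(α) ∩ FIRST(β) ≠ ∅ (with ε ∈ FIRST of a nullable right-hand side, so two nullable alternatives also conflict).

FIRST sets of the non-terminals at (or reachable through a nullable prefix from) the front of some alternative:
  FIRST(X) = { 'id' }
  FIRST(T) = { 'id' }

Productions for L:
  L → id c: FIRST = { 'id' }
  L → X T: FIRST = { 'id' }
Productions for S:
  S → T: FIRST = { 'id' }
  S → X X X: FIRST = { 'id' }
T, X have only one production, so no FIRST/FIRST conflict is possible there.

Conflict for L: L → id c and L → X T
  Overlap: { 'id' }
Conflict for S: S → T and S → X X X
  Overlap: { 'id' }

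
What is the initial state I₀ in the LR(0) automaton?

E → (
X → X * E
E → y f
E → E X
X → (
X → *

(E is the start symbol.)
First, augment the grammar with E' → E
I₀ = CLOSURE({ [E' → . E] }):
  [E' → . E] has the dot before E: add [E → . (], [E → . y f], [E → . E X]
No further items can be added.

I₀ = { [E → . (], [E → . E X], [E → . y f], [E' → . E] }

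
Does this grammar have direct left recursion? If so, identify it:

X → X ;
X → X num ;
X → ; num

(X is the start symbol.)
Yes, X is left-recursive

Direct left recursion occurs when N → N α for some non-terminal N (the right-hand side begins with the left-hand side itself).

X → X ;: LEFT RECURSIVE (starts with X)
X → X num ;: LEFT RECURSIVE (starts with X)
X → ; num: starts with ';'

The grammar has direct left recursion on: X.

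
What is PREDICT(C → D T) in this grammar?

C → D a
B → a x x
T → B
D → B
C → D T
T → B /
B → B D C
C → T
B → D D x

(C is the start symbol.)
{ 'a' }

PREDICT(C → D T) = (FIRST(RHS) \ {ε}) ∪ (FOLLOW(C) if ε ∈ FIRST(RHS), i.e. RHS ⇒* ε)
FIRST(D) = { 'a' }
FIRST(D T) = { 'a' }
ε ∉ FIRST(D T), so FOLLOW(C) is not added.
PREDICT(C → D T) = { 'a' }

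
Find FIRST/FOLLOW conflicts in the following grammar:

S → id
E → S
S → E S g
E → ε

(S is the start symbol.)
Nullable non-terminals: E.
FIRST sets used below: FIRST(S) = { 'id' }

E: nullable alternative(s) E → ε; FOLLOW(E) = { 'id' }
  E → S: FIRST \ {ε} = { 'id' } — overlaps FOLLOW(E) on { 'id' }: CONFLICT
  E → ε: FIRST \ {ε} = { } — this is the only nullable alternative, skip

S has no nullable alternative, so no FIRST/FOLLOW check is needed there.

So the grammar has 1 FIRST/FOLLOW conflict (marked CONFLICT above).

Answer: Yes. E → S with FOLLOW(E) on { 'id' }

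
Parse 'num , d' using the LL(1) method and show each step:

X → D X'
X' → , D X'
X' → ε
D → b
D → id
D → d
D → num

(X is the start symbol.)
LL(1) parsing maintains a stack (initially the start symbol over $) and the input. At each step: if the stack top is a terminal, match it against the current input token; if it is a non-terminal N, replace it with the RHS of M[N, lookahead] (the unique production whose predict set contains the lookahead).

Stack is shown with the top on the left.

Stack     Input      Action
---------------------------
X $       num , d $  output X → D X'
D X' $    num , d $  output D → num
num X' $  num , d $  match 'num'
X' $      , d $      output X' → , D X'
, D X' $  , d $      match ','
D X' $    d $        output D → d
d X' $    d $        match 'd'
X' $      $          output X' → ε
$         $          accept

The string is accepted.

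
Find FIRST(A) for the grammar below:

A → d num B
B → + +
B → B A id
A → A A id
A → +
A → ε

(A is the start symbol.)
To compute FIRST(A), examine every production with A on the left-hand side, reading each right-hand side left to right until a non-nullable symbol is reached.

From A → d num B:
  - d is a terminal: add 'd' and stop
From A → A A id:
  - A is the symbol being defined: contributes nothing new
    A is nullable, so continue to the next symbol
  - A is the symbol being defined: contributes nothing new
    A is nullable, so continue to the next symbol
  - id is a terminal: add 'id' and stop
From A → +:
  - '+' is a terminal: add '+' and stop
From A → ε:
  - ε-production, so ε ∈ FIRST(A)

Collecting: FIRST(A) = { '+', 'd', 'id', ε }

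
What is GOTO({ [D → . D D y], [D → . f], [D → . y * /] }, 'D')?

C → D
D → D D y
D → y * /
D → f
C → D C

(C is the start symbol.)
{ [D → . D D y], [D → . f], [D → . y * /], [D → D . D y] }

GOTO(I, 'D') = CLOSURE({ [A → αX.β] : [A → α.Xβ] ∈ I, X = 'D' })

Items with dot before 'D', with the dot advanced:
  [D → . D D y] → [D → D . D y]
Closure of the advanced items:
  [D → D . D y] has the dot before D: add [D → . D D y], [D → . y * /], [D → . f]

GOTO = { [D → . D D y], [D → . f], [D → . y * /], [D → D . D y] }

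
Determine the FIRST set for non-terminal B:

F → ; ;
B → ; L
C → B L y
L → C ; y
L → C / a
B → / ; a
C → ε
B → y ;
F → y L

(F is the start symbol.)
To compute FIRST(B), examine every production with B on the left-hand side, reading each right-hand side left to right until a non-nullable symbol is reached.

From B → ; L:
  - ';' is a terminal: add ';' and stop
From B → / ; a:
  - '/' is a terminal: add '/' and stop
From B → y ;:
  - y is a terminal: add 'y' and stop

Collecting: FIRST(B) = { '/', ';', 'y' }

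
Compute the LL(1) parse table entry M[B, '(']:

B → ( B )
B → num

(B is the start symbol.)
To find M[B, '('], we find productions for B where '(' is in the predict set (PREDICT(N → α) = (FIRST(α) \ {ε}) ∪ (FOLLOW(N) if α ⇒* ε)).

B → ( B ): PREDICT = { '(' }
  '(' is in predict set, so this production goes in M[B, '(']
B → num: PREDICT = { 'num' }

M[B, '('] = B → ( B )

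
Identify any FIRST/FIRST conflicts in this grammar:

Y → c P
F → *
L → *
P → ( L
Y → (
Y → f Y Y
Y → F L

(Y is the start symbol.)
A FIRST/FIRST conflict occurs when two productions N → α and N → β for the same non-terminal have FIRST(α) ∩ FIRST(β) ≠ ∅ (with ε ∈ FIRST of a nullable right-hand side, so two nullable alternatives also conflict).

FIRST sets of the non-terminals at (or reachable through a nullable prefix from) the front of some alternative:
  FIRST(F) = { '*' }

Productions for Y:
  Y → c P: FIRST = { 'c' }
  Y → (: FIRST = { '(' }
  Y → f Y Y: FIRST = { 'f' }
  Y → F L: FIRST = { '*' }
F, L, P have only one production, so no FIRST/FIRST conflict is possible there.

All alternatives of each non-terminal have pairwise disjoint FIRST sets.

Answer: No FIRST/FIRST conflicts.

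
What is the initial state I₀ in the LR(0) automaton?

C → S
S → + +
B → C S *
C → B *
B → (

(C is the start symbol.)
First, augment the grammar with C' → C
I₀ = CLOSURE({ [C' → . C] }):
  [C' → . C] has the dot before C: add [C → . S], [C → . B *]
  [C → . S] has the dot before S: add [S → . + +]
  [C → . B *] has the dot before B: add [B → . C S *], [B → . (]
No further items can be added.

I₀ = { [B → . (], [B → . C S *], [C → . B *], [C → . S], [C' → . C], [S → . + +] }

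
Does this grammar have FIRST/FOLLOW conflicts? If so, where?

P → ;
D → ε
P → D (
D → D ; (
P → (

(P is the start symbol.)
Yes. D → D ';' '(' with FOLLOW(D) on { ';' }

A FIRST/FOLLOW conflict occurs when a non-terminal N has a nullable alternative N → β (β ⇒* ε) and another alternative N → α with FIRST(α) ∩ FOLLOW(N) ≠ ∅: on such a lookahead the parser cannot decide between expanding α and letting N vanish via β.

Nullable non-terminals: D.
FIRST sets used below: FIRST(D) = { ';', ε }

D: nullable alternative(s) D → ε; FOLLOW(D) = { '(', ';' }
  D → ε: FIRST \ {ε} = { } — this is the only nullable alternative, skip
  D → D ; (: FIRST \ {ε} = { ';' } — overlaps FOLLOW(D) on { ';' }: CONFLICT

P has no nullable alternative, so no FIRST/FOLLOW check is needed there.

So the grammar has 1 FIRST/FOLLOW conflict (marked CONFLICT above).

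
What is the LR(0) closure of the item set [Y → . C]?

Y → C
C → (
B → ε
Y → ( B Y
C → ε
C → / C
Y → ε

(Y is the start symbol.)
To compute CLOSURE, for each item [A → α.Bβ] where B is a non-terminal, add [B → .γ] for all productions B → γ; repeat for the newly added items until nothing changes.

Start with: [Y → . C]
  [Y → . C] has the dot before C: add [C → . (], [C → .], [C → . / C]
No further items can be added.

CLOSURE = { [C → . (], [C → . / C], [C → .], [Y → . C] }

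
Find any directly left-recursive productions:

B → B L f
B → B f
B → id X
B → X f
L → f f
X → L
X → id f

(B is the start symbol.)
B → B L f: LEFT RECURSIVE (starts with B)
B → B f: LEFT RECURSIVE (starts with B)
B → id X: starts with id
B → X f: starts with X
L → f f: starts with f
X → L: starts with L
X → id f: starts with id

The grammar has direct left recursion on: B.

Answer: Yes, B is left-recursive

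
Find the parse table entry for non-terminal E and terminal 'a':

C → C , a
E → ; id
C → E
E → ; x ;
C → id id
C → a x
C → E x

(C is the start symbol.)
To find M[E, 'a'], we find productions for E where 'a' is in the predict set (PREDICT(N → α) = (FIRST(α) \ {ε}) ∪ (FOLLOW(N) if α ⇒* ε)).

E → ; id: PREDICT = { ';' }
E → ; x ;: PREDICT = { ';' }

M[E, 'a'] is empty (no production applies)

Answer: Empty (error entry)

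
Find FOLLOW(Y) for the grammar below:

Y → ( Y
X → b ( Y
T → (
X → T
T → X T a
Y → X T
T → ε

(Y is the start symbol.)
{ $, '(', 'a', 'b' }

Y is the start symbol, so $ ∈ FOLLOW(Y).
In Y → ( Y: Y is at the end; this adds FOLLOW(Y) to itself — nothing new
In X → b ( Y: Y is at the end, add FOLLOW(X)

The FOLLOW sets referred to above (computed the same way, to a fixed point):
  FOLLOW(X) = { $, '(', 'a', 'b' }

Taking the union: FOLLOW(Y) = { $, '(', 'a', 'b' }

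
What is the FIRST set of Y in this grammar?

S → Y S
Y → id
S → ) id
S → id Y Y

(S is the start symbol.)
To compute FIRST(Y), examine every production with Y on the left-hand side, reading each right-hand side left to right until a non-nullable symbol is reached.

From Y → id:
  - id is a terminal: add 'id' and stop

Collecting: FIRST(Y) = { 'id' }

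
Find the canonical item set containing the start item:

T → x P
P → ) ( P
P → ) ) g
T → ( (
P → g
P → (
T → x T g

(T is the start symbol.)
{ [T → . ( (], [T → . x P], [T → . x T g], [T' → . T] }

First, augment the grammar with T' → T
I₀ = CLOSURE({ [T' → . T] }):
  [T' → . T] has the dot before T: add [T → . x P], [T → . ( (], [T → . x T g]
No further items can be added.

I₀ = { [T → . ( (], [T → . x P], [T → . x T g], [T' → . T] }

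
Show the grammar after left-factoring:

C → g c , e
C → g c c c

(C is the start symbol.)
C → g c C'
C' → , e
C' → c c

Left-factoring transforms A → αβ₁ | αβ₂ into A → αA' and A' → β₁ | β₂
(α is the longest common prefix among the alternatives). Repeat until
no nonterminal has two alternatives with a common prefix.

Round 1: C has alternatives sharing prefix 'g c'. Introduce C': C → g c C'
  Add: C' → , e
  Add: C' → c c

No remaining common prefixes — done.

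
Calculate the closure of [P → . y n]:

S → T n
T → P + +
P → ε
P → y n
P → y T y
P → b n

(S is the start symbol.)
To compute CLOSURE, for each item [A → α.Bβ] where B is a non-terminal, add [B → .γ] for all productions B → γ; repeat for the newly added items until nothing changes.

Start with: [P → . y n]
The dot precedes the terminal y, so nothing is added.

CLOSURE = { [P → . y n] }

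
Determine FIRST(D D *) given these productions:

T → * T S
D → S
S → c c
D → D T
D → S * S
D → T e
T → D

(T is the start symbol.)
FIRST sets of the non-terminals involved (from the grammar, by fixed-point iteration):
  FIRST(D) = { '*', 'c' }

To compute FIRST(D D *), process the symbols left to right:
Symbol D is a non-terminal. Add FIRST(D) \ {ε} = { '*', 'c' }
D is not nullable (ε ∉ FIRST(D)), so stop here.
FIRST(D D *) = { '*', 'c' }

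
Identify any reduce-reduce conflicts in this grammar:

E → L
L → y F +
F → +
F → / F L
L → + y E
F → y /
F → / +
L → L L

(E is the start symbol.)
Yes — I11: [F → + .] vs [F → / + .]

A reduce-reduce conflict occurs when an LR(0) state has two complete items [A → α .] and [B → β .] — both call for a reduction, and with no lookahead the parser cannot choose between them.

Augment with E' → E and build the canonical LR(0) collection (I0 = CLOSURE({[E' → . E]}), then GOTO on every symbol after a dot until no new states appear). It has 17 states:
  I0: { [E → . L], [E' → . E], [L → . + y E], [L → . L L], [L → . y F +] }  — shift
  I1: { [L → + . y E] }  — shift
  I2: { [E' → E .] }  — accept
  I3: { [E → L .], [L → . + y E], [L → . L L], [L → . y F +], [L → L . L] }  — shift, reduce
  I4: { [F → . +], [F → . / +], [F → . / F L], [F → . y /], [L → y . F +] }  — shift
  I5: { [F → + .] }  — reduce
  I6: { [F → . +], [F → . / +], [F → . / F L], [F → . y /], [F → / . +], [F → / . F L] }  — shift
  I7: { [L → y F . +] }  — shift
  I8: { [F → y . /] }  — shift
  I9: { [F → y / .] }  — reduce
  I10: { [L → y F + .] }  — reduce
  I11: { [F → + .], [F → / + .] }  — 2 reduces
  I12: { [F → / F . L], [L → . + y E], [L → . L L], [L → . y F +] }  — shift
  I13: { [F → / F L .], [L → . + y E], [L → . L L], [L → . y F +], [L → L . L] }  — shift, reduce
  I14: { [L → . + y E], [L → . L L], [L → . y F +], [L → L . L], [L → L L .] }  — shift, reduce
  I15: { [E → . L], [L → + y . E], [L → . + y E], [L → . L L], [L → . y F +] }  — shift
  I16: { [L → + y E .] }  — reduce

I11 contains complete items [F → + .], [F → / + .] — reduce-reduce conflict.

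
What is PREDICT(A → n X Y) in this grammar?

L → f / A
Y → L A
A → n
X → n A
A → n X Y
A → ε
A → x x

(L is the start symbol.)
PREDICT(A → n X Y) = (FIRST(RHS) \ {ε}) ∪ (FOLLOW(A) if ε ∈ FIRST(RHS), i.e. RHS ⇒* ε)
FIRST(n X Y) = { 'n' }
ε ∉ FIRST(n X Y), so FOLLOW(A) is not added.
PREDICT(A → n X Y) = { 'n' }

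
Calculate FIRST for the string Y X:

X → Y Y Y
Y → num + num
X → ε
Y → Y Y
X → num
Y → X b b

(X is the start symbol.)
FIRST sets of the non-terminals involved (from the grammar, by fixed-point iteration):
  FIRST(Y) = { 'b', 'num' }

To compute FIRST(Y X), process the symbols left to right:
Symbol Y is a non-terminal. Add FIRST(Y) \ {ε} = { 'b', 'num' }
Y is not nullable (ε ∉ FIRST(Y)), so stop here.
FIRST(Y X) = { 'b', 'num' }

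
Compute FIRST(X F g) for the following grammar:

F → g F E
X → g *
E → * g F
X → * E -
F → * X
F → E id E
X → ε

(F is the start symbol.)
{ '*', 'g' }

FIRST sets of the non-terminals involved (from the grammar, by fixed-point iteration):
  FIRST(X) = { '*', 'g', ε }
  FIRST(F) = { '*', 'g' }

To compute FIRST(X F g), process the symbols left to right:
Symbol X is a non-terminal. Add FIRST(X) \ {ε} = { '*', 'g' }
X is nullable (ε ∈ FIRST(X)), continue to the next symbol.
Symbol F is a non-terminal. Add FIRST(F) \ {ε} = { '*', 'g' }
F is not nullable (ε ∉ FIRST(F)), so stop here.
FIRST(X F g) = { '*', 'g' }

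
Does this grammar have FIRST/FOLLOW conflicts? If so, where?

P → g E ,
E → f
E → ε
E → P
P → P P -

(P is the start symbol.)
No FIRST/FOLLOW conflicts.

A FIRST/FOLLOW conflict occurs when a non-terminal N has a nullable alternative N → β (β ⇒* ε) and another alternative N → α with FIRST(α) ∩ FOLLOW(N) ≠ ∅: on such a lookahead the parser cannot decide between expanding α and letting N vanish via β.

Nullable non-terminals: E.
FIRST sets used below: FIRST(P) = { 'g' }

E: nullable alternative(s) E → ε; FOLLOW(E) = { ',' }
  E → f: FIRST \ {ε} = { 'f' } — disjoint from FOLLOW(E)
  E → ε: FIRST \ {ε} = { } — this is the only nullable alternative, skip
  E → P: FIRST \ {ε} = { 'g' } — disjoint from FOLLOW(E)

P has no nullable alternative, so no FIRST/FOLLOW check is needed there.

No FIRST/FOLLOW conflicts found.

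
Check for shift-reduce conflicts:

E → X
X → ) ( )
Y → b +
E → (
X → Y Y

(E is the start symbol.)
No shift-reduce conflicts

A shift-reduce conflict occurs when an LR(0) state has both:
  - a complete (reduce) item [A → α .] (dot at the end), and
  - a shift item [B → β . c γ] (dot before a terminal).

Augment with E' → E and build the canonical LR(0) collection (I0 = CLOSURE({[E' → . E]}), then GOTO on every symbol after a dot until no new states appear). It has 11 states:
  I0: { [E → . (], [E → . X], [E' → . E], [X → . ) ( )], [X → . Y Y], [Y → . b +] }  — shift
  I1: { [E → ( .] }  — reduce
  I2: { [X → ) . ( )] }  — shift
  I3: { [E' → E .] }  — accept
  I4: { [E → X .] }  — reduce
  I5: { [X → Y . Y], [Y → . b +] }  — shift
  I6: { [Y → b . +] }  — shift
  I7: { [Y → b + .] }  — reduce
  I8: { [X → Y Y .] }  — reduce
  I9: { [X → ) ( . )] }  — shift
  I10: { [X → ) ( ) .] }  — reduce

No state contains both a complete item and a shift item.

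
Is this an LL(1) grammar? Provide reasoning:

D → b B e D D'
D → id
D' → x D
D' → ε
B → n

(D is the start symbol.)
No. Predict set conflict for D': { 'x' }

Relevant sets:
  FOLLOW(D') = { $, 'x' }

For D:
  PREDICT(D → b B e D D') = { 'b' }
  PREDICT(D → id) = { 'id' }
For D':
  PREDICT(D' → x D) = { 'x' }
  PREDICT(D' → ε) = { $, 'x' }
B has a single production, so nothing to check there.

Conflict found: Predict set conflict for D': { 'x' }
The grammar is NOT LL(1).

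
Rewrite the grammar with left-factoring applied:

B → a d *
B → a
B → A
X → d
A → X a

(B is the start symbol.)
B → a B'
B' → d *
B' → ε
B → A
X → d
A → X a

Left-factoring transforms A → αβ₁ | αβ₂ into A → αA' and A' → β₁ | β₂
(α is the longest common prefix among the alternatives). Repeat until
no nonterminal has two alternatives with a common prefix.

Round 1: B has alternatives sharing prefix 'a'. Introduce B': B → a B'
  Add: B' → d *
  Add: B' → ε

No remaining common prefixes — done.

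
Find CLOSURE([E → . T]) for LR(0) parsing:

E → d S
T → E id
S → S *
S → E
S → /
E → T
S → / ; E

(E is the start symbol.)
{ [E → . T], [E → . d S], [T → . E id] }

To compute CLOSURE, for each item [A → α.Bβ] where B is a non-terminal, add [B → .γ] for all productions B → γ; repeat for the newly added items until nothing changes.

Start with: [E → . T]
  [E → . T] has the dot before T: add [T → . E id]
  [T → . E id] has the dot before E: add [E → . d S]
No further items can be added.

CLOSURE = { [E → . T], [E → . d S], [T → . E id] }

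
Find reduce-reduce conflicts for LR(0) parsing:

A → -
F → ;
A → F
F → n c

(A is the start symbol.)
Augment with A' → A and build the canonical LR(0) collection (I0 = CLOSURE({[A' → . A]}), then GOTO on every symbol after a dot until no new states appear). It has 7 states:
  I0: { [A → . -], [A → . F], [A' → . A], [F → . ;], [F → . n c] }  — shift
  I1: { [A → - .] }  — reduce
  I2: { [F → ; .] }  — reduce
  I3: { [A' → A .] }  — accept
  I4: { [A → F .] }  — reduce
  I5: { [F → n . c] }  — shift
  I6: { [F → n c .] }  — reduce

No state contains more than one complete item.

Answer: No reduce-reduce conflicts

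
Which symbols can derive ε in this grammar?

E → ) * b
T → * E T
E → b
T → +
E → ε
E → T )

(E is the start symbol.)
ε-productions: E → ε
So E is immediately nullable.
No further non-terminal can be added: every production for the remaining non-terminals contains a terminal or a non-nullable non-terminal.
Nullable = { 'E' }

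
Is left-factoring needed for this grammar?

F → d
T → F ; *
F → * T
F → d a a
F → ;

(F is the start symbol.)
Yes, F has productions with common prefix 'd'

Left-factoring is needed when two productions for the same non-terminal
share a common prefix on the right-hand side.

Productions for F:
  F → d
  F → * T
  F → d a a
  F → ;

Found common prefix 'd' in productions for F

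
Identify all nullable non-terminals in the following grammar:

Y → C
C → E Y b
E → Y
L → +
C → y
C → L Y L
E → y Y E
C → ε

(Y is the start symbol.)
A non-terminal is nullable if it can derive ε (the empty string): either it has an ε-production, or it has a production whose right-hand side consists entirely of nullable non-terminals.

ε-productions: C → ε
So C is immediately nullable.
Y → C: every symbol on the right is nullable, so Y is nullable too.
E → Y: every symbol on the right is nullable, so E is nullable too.
No further non-terminal can be added: every production for the remaining non-terminals contains a terminal or a non-nullable non-terminal.
Nullable = { 'C', 'E', 'Y' }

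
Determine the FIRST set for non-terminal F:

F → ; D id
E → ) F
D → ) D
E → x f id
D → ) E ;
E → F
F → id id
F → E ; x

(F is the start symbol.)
FIRST sets of the other non-terminals involved (by the same procedure, iterated to a fixed point):
  FIRST(E) = { ')', ';', 'id', 'x' }

From F → ; D id:
  - ';' is a terminal: add ';' and stop
From F → id id:
  - id is a terminal: add 'id' and stop
From F → E ; x:
  - E is a non-terminal: add FIRST(E) \ {ε} = { ')', ';', 'id', 'x' }
    E is not nullable, so stop

Collecting: FIRST(F) = { ')', ';', 'id', 'x' }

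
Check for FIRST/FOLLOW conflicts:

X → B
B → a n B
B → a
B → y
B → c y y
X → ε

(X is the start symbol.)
No FIRST/FOLLOW conflicts.

A FIRST/FOLLOW conflict occurs when a non-terminal N has a nullable alternative N → β (β ⇒* ε) and another alternative N → α with FIRST(α) ∩ FOLLOW(N) ≠ ∅: on such a lookahead the parser cannot decide between expanding α and letting N vanish via β.

Nullable non-terminals: X.
FIRST sets used below: FIRST(B) = { 'a', 'c', 'y' }

X: nullable alternative(s) X → ε; FOLLOW(X) = { $ }
  X → B: FIRST \ {ε} = { 'a', 'c', 'y' } — disjoint from FOLLOW(X)
  X → ε: FIRST \ {ε} = { } — this is the only nullable alternative, skip

B has no nullable alternative, so no FIRST/FOLLOW check is needed there.

No FIRST/FOLLOW conflicts found.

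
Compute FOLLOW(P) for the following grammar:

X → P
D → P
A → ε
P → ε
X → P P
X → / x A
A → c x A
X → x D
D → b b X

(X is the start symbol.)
To compute FOLLOW(P), find every occurrence of P on a right-hand side N → α P β: add FIRST(β) \ {ε}, and if β is empty or nullable also add FOLLOW(N). Iterate to a fixed point.

In X → P: P is at the end, add FOLLOW(X)
In D → P: P is at the end, add FOLLOW(D)
In X → P P: P is followed by P, add FIRST(P) \ {ε} = { }
  P is nullable, so also add FOLLOW(X)
In X → P P: P is at the end, add FOLLOW(X)

The FOLLOW sets referred to above (computed the same way, to a fixed point):
  FOLLOW(X) = { $ }
  FOLLOW(D) = { $ }

Taking the union: FOLLOW(P) = { $ }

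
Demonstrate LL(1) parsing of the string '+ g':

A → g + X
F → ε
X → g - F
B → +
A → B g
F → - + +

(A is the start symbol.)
LL(1) parsing maintains a stack (initially the start symbol over $) and the input. At each step: if the stack top is a terminal, match it against the current input token; if it is a non-terminal N, replace it with the RHS of M[N, lookahead] (the unique production whose predict set contains the lookahead).

Stack is shown with the top on the left.

Stack  Input  Action
--------------------
A $    + g $  output A → B g
B g $  + g $  output B → +
+ g $  + g $  match '+'
g $    g $    match 'g'
$      $      accept

The string is accepted.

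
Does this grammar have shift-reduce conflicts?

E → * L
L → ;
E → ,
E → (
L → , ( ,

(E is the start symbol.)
No shift-reduce conflicts

A shift-reduce conflict occurs when an LR(0) state has both:
  - a complete (reduce) item [A → α .] (dot at the end), and
  - a shift item [B → β . c γ] (dot before a terminal).

Augment with E' → E and build the canonical LR(0) collection (I0 = CLOSURE({[E' → . E]}), then GOTO on every symbol after a dot until no new states appear). It has 10 states:
  I0: { [E → . (], [E → . * L], [E → . ,], [E' → . E] }  — shift
  I1: { [E → ( .] }  — reduce
  I2: { [E → * . L], [L → . , ( ,], [L → . ;] }  — shift
  I3: { [E → , .] }  — reduce
  I4: { [E' → E .] }  — accept
  I5: { [L → , . ( ,] }  — shift
  I6: { [L → ; .] }  — reduce
  I7: { [E → * L .] }  — reduce
  I8: { [L → , ( . ,] }  — shift
  I9: { [L → , ( , .] }  — reduce

No state contains both a complete item and a shift item.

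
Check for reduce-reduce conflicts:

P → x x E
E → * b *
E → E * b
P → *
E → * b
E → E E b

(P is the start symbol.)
A reduce-reduce conflict occurs when an LR(0) state has two complete items [A → α .] and [B → β .] — both call for a reduction, and with no lookahead the parser cannot choose between them.

Augment with P' → P and build the canonical LR(0) collection (I0 = CLOSURE({[P' → . P]}), then GOTO on every symbol after a dot until no new states appear). It has 13 states:
  I0: { [P → . *], [P → . x x E], [P' → . P] }  — shift
  I1: { [P → * .] }  — reduce
  I2: { [P' → P .] }  — accept
  I3: { [P → x . x E] }  — shift
  I4: { [E → . * b *], [E → . * b], [E → . E * b], [E → . E E b], [P → x x . E] }  — shift
  I5: { [E → * . b *], [E → * . b] }  — shift
  I6: { [E → . * b *], [E → . * b], [E → . E * b], [E → . E E b], [E → E . * b], [E → E . E b], [P → x x E .] }  — shift, reduce
  I7: { [E → * . b *], [E → * . b], [E → E * . b] }  — shift
  I8: { [E → . * b *], [E → . * b], [E → . E * b], [E → . E E b], [E → E . * b], [E → E . E b], [E → E E . b] }  — shift
  I9: { [E → E E b .] }  — reduce
  I10: { [E → * b . *], [E → * b .], [E → E * b .] }  — shift, 2 reduces
  I11: { [E → * b * .] }  — reduce
  I12: { [E → * b . *], [E → * b .] }  — shift, reduce

I10 contains complete items [E → * b .], [E → E * b .] — reduce-reduce conflict.

Answer: Yes — I10: [E → * b .] vs [E → E * b .]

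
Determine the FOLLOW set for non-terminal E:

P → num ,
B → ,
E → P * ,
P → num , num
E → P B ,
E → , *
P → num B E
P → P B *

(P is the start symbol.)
To compute FOLLOW(E), find every occurrence of E on a right-hand side N → α E β: add FIRST(β) \ {ε}, and if β is empty or nullable also add FOLLOW(N). Iterate to a fixed point.

In P → num B E: E is at the end, add FOLLOW(P)

The FOLLOW sets referred to above (computed the same way, to a fixed point):
  FOLLOW(P) = { $, '*', ',' }

Taking the union: FOLLOW(E) = { $, '*', ',' }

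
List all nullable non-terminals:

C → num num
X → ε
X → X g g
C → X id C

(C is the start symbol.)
A non-terminal is nullable if it can derive ε (the empty string): either it has an ε-production, or it has a production whose right-hand side consists entirely of nullable non-terminals.

ε-productions: X → ε
So X is immediately nullable.
No further non-terminal can be added: every production for the remaining non-terminals contains a terminal or a non-nullable non-terminal.
Nullable = { 'X' }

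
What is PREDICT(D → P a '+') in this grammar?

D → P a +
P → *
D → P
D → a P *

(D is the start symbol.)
{ '*' }

PREDICT(D → P a '+') = (FIRST(RHS) \ {ε}) ∪ (FOLLOW(D) if ε ∈ FIRST(RHS), i.e. RHS ⇒* ε)
FIRST(P) = { '*' }
FIRST(P a '+') = { '*' }
ε ∉ FIRST(P a '+'), so FOLLOW(D) is not added.
PREDICT(D → P a '+') = { '*' }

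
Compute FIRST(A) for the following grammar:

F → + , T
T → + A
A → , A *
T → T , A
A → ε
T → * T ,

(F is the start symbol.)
{ ',', ε }

From A → , A *:
  - ',' is a terminal: add ',' and stop
From A → ε:
  - ε-production, so ε ∈ FIRST(A)

Collecting: FIRST(A) = { ',', ε }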